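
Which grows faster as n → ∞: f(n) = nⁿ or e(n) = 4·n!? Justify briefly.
Comparing growth rates:
Growth-rate hierarchy: log n ≺ any polynomial ≺ any exponential cⁿ (c>1) ≺ n! ≺ nⁿ.
super-exponential nⁿ dominates factorial asymptotically.

f(n) grows faster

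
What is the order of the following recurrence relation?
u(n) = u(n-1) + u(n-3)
The order is the largest lag k for which u(n-k) appears. Here the deepest term is u(n-3), so the order is 3.

Order 3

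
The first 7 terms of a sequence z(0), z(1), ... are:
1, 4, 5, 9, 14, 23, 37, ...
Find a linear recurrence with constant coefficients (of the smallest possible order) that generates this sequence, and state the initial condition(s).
Look for the lowest-order linear relation among consecutive terms.
Observation: z(n) - 1·z(n-1) - (1)·z(n-2) = 0 holds for the shown terms, and no order-1 relation z(n) = α·z(n-1) + β fits.
Check at n=3: 1·5 + (1)·4 = 9. ✓

z(n) = z(n-1) + z(n-2), z(0) = 1, z(1) = 4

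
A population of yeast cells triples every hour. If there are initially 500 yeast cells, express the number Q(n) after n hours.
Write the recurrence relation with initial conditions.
Each hour multiplies the count by 3, so the count after n hours depends only on the count after n-1 hours: Q(n) = 3 × Q(n-1). The starting count gives Q(0) = 500.
Unrolling n times gives the closed form Q(n) = 500 × 3ⁿ.

Q(n) = 3 × Q(n-1), Q(0) = 500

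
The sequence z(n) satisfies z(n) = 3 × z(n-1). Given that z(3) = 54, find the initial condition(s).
In general z(n) = 3ⁿ · z(0). At n = 3: z(0) = z(3) / 3^3 = 54 / 27 = 2.

z(0) = 2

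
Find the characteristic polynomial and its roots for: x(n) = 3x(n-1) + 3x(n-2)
Substitute x(n) = rⁿ and divide through by rⁿ⁻²: r² - 3r - 3 = 0
Discriminant: 3² + 4·3 = 21, not a perfect square, so by the quadratic formula r = (3 ± √21)/2.
General solution: x(n) = A·r₁ⁿ + B·r₂ⁿ where r₁,r₂ = (3 ± √21)/2

Characteristic: r² - 3r - 3 = 0, Roots: r = (3 ± √21)/2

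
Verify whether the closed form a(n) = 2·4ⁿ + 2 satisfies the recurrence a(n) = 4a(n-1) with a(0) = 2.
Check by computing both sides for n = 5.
From the recurrence with a(0) = 2:
  a(0) = 2, a(1) = 8, a(2) = 32, a(3) = 128, a(4) = 512, a(5) = 2048
  so the recurrence gives a(5) = 2048.
From the proposed closed form a(n) = 2·4ⁿ + 2:
  a(5) = 2050.
The recurrence gives 2048 but the closed form gives 2050, so the closed form does not satisfy the recurrence.

No, the closed form is incorrect.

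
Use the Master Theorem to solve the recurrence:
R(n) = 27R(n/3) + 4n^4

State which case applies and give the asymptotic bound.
Master Theorem template: R(n) = a·R(n/b) + f(n).
Here: a=27, b=3, f(n)=4n^4
Compute log_b(a) = log_3(27) = 3.
f(n) = 4n^4 = Ω(n^(3+ε)) with ε = 1, and the regularity condition holds (a·f(n/b) = (a/b^4)·f(n) with a/b^4 = 3^-1 < 1). Case 3: R(n) = Θ(f(n)) = Θ(n^4).

Case 3: R(n) = Θ(n^4)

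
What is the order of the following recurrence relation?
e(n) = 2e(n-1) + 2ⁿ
The order is the largest lag k for which e(n-k) appears. Here the deepest term is e(n-1) (the 2ⁿ term is non-homogeneous and does not affect the order), so the order is 1.

Order 1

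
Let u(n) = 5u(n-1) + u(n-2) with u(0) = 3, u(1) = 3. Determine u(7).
Computing the sequence terms:
3, 3, 18, 93, 483, 2508, 13023, 67623

67623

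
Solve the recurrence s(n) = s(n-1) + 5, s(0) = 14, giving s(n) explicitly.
Recurrence: s(n) = s(n-1) + 5, initial: s(0) = 14.
Each step adds 5, so s(n) = s(0) + 5n = 5n + 14.

s(n) = 5n + 14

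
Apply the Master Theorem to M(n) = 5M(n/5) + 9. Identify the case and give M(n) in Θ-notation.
Master Theorem template: M(n) = a·M(n/b) + f(n).
Here: a=5, b=5, f(n)=9
Compute log_b(a) = log_5(5) = 1.
f(n) = 9 = O(n^(1-ε)) with ε = 1. Case 1: M(n) = Θ(n^log_b(a)) = Θ(n).

Case 1: M(n) = Θ(n)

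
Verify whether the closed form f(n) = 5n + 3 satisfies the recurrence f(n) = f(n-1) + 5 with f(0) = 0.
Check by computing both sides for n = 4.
From the recurrence with f(0) = 0:
  f(0) = 0, f(1) = 5, f(2) = 10, f(3) = 15, f(4) = 20
  so the recurrence gives f(4) = 20.
From the proposed closed form f(n) = 5n + 3:
  f(4) = 23.
The recurrence gives 20 but the closed form gives 23, so the closed form does not satisfy the recurrence.

No, the closed form is incorrect.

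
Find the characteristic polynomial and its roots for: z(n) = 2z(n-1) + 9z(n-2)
Substitute z(n) = rⁿ and divide through by rⁿ⁻²: r² - 2r - 9 = 0
Discriminant: 2² + 4·9 = 40, not a perfect square, so by the quadratic formula r = (2 ± √40)/2.
General solution: z(n) = A·r₁ⁿ + B·r₂ⁿ where r₁,r₂ = (2 ± √40)/2

Characteristic: r² - 2r - 9 = 0, Roots: r = (2 ± √40)/2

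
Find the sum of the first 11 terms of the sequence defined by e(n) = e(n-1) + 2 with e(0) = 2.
Computing the sequence terms: 2, 4, 6, 8, 10, 12, 14, 16, 18, 20, 22
Adding these values together:

132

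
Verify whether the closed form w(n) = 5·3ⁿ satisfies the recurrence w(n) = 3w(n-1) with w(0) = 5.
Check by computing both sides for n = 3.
From the recurrence with w(0) = 5:
  w(0) = 5, w(1) = 15, w(2) = 45, w(3) = 135
  so the recurrence gives w(3) = 135.
From the proposed closed form w(n) = 5·3ⁿ:
  w(3) = 135.
Both sides give 135 at n = 3, and the initial condition(s) match, so the closed form is consistent.

Yes, the closed form is correct.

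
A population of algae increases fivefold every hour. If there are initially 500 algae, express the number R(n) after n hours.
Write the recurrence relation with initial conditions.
Each hour multiplies the count by 5, so the count after n hours depends only on the count after n-1 hours: R(n) = 5 × R(n-1). The starting count gives R(0) = 500.
Unrolling n times gives the closed form R(n) = 500 × 5ⁿ.

R(n) = 5 × R(n-1), R(0) = 500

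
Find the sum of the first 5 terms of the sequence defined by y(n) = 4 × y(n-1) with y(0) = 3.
Computing the sequence terms: 3, 12, 48, 192, 768
Adding these values together:

1023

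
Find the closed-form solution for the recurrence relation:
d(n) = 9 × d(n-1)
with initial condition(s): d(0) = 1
Recurrence: d(n) = 9 × d(n-1), initial: d(0) = 1.
Each term is 9 times the previous, so this is geometric with ratio 9. After n steps: d(n) = d(0)·9ⁿ = 9ⁿ.

d(n) = 9ⁿ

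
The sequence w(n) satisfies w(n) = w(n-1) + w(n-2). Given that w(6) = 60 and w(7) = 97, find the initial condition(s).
Work backwards using w(k) = w(k+2) - w(k+1):
w(5) = w(7) - w(6) = 97 - 60 = 37
w(4) = w(6) - w(5) = 60 - 37 = 23
w(3) = w(5) - w(4) = 37 - 23 = 14
w(2) = w(4) - w(3) = 23 - 14 = 9
w(1) = w(3) - w(2) = 14 - 9 = 5
w(0) = w(2) - w(1) = 9 - 5 = 4

w(0) = 4, w(1) = 5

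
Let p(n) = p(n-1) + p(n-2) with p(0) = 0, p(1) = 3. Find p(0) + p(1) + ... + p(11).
Computing the sequence terms: 0, 3, 3, 6, 9, 15, 24, 39, 63, 102, 165, 267
Adding these values together:

696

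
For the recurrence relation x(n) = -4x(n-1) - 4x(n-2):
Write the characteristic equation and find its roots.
Substitute x(n) = rⁿ and divide through by rⁿ⁻²: r² + 4r + 4 = 0
Factor: (r + 2)² = 0, so r = -2 (double root).
General solution: x(n) = (A + Bn)·(-2)ⁿ

Characteristic: r² + 4r + 4 = 0, Roots: r = -2 (double root)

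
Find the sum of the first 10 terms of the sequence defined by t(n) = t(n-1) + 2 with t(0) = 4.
Computing the sequence terms: 4, 6, 8, 10, 12, 14, 16, 18, 20, 22
Adding these values together:

130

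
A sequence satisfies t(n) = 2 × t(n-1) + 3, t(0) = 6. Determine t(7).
Computing step by step:
t(0) = 6
t(1) = 2 × 6 + 3 = 15
t(2) = 2 × 15 + 3 = 33
t(3) = 2 × 33 + 3 = 69
t(4) = 2 × 69 + 3 = 141
t(5) = 2 × 141 + 3 = 285
t(6) = 2 × 285 + 3 = 573
t(7) = 2 × 573 + 3 = 1149

1149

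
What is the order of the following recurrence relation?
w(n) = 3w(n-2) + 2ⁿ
The order is the largest lag k for which w(n-k) appears. Here the deepest term is w(n-2) (the 2ⁿ term is non-homogeneous and does not affect the order), so the order is 2.

Order 2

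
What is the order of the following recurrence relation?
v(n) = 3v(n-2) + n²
The order is the largest lag k for which v(n-k) appears. Here the deepest term is v(n-2) (the n² term is non-homogeneous and does not affect the order), so the order is 2.

Order 2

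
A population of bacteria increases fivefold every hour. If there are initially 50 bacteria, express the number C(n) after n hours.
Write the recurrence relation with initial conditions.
Each hour multiplies the count by 5, so the count after n hours depends only on the count after n-1 hours: C(n) = 5 × C(n-1). The starting count gives C(0) = 50.
Unrolling n times gives the closed form C(n) = 50 × 5ⁿ.

C(n) = 5 × C(n-1), C(0) = 50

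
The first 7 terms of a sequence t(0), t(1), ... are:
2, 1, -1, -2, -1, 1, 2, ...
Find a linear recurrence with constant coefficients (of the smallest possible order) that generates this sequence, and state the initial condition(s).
Look for the lowest-order linear relation among consecutive terms.
Observation: t(n) - 1·t(n-1) - (-1)·t(n-2) = 0 holds for the shown terms, and no order-1 relation t(n) = α·t(n-1) + β fits.
Check at n=3: 1·-1 + (-1)·1 = -2. ✓

t(n) = t(n-1) - t(n-2), t(0) = 2, t(1) = 1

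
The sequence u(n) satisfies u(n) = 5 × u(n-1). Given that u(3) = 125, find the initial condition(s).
In general u(n) = 5ⁿ · u(0). At n = 3: u(0) = u(3) / 5^3 = 125 / 125 = 1.

u(0) = 1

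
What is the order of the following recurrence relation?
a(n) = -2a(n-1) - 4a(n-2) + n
The order is the largest lag k for which a(n-k) appears. Here the deepest term is a(n-2) (the n term is non-homogeneous and does not affect the order), so the order is 2.

Order 2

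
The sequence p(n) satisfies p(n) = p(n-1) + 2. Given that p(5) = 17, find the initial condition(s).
p(5) = p(0) + 5·2, so p(0) = 17 - 10 = 7.

p(0) = 7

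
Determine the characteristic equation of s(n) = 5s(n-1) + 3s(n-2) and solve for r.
Substitute s(n) = rⁿ and divide through by rⁿ⁻²: r² - 5r - 3 = 0
Discriminant: 5² + 4·3 = 37, not a perfect square, so by the quadratic formula r = (5 ± √37)/2.
General solution: s(n) = A·r₁ⁿ + B·r₂ⁿ where r₁,r₂ = (5 ± √37)/2

Characteristic: r² - 5r - 3 = 0, Roots: r = (5 ± √37)/2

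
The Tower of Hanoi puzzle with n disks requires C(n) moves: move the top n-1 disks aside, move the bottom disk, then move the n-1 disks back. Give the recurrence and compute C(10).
Moving n disks = move the top n-1 disks aside (C(n-1) moves) + move the largest disk (1 move) + move the n-1 disks back on top (C(n-1) moves), so C(n) = 2C(n-1) + 1, with C(1) = 1 (a single disk takes one move).
First terms: 1, 3, 7, 15, 31, 63, … — each is one less than a power of 2. Indeed C(n) + 1 = 2(C(n-1) + 1) with C(1) + 1 = 2, so C(n) + 1 = 2ⁿ and C(n) = 2ⁿ - 1.
Hence C(10) = 2^10 - 1 = 1024 - 1 = 1023.

C(n) = 2C(n-1) + 1, C(1) = 1; C(10) = 1023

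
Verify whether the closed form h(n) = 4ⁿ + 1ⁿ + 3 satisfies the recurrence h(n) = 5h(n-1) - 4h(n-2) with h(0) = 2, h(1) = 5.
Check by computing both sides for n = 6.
From the recurrence with h(0) = 2, h(1) = 5:
  h(0) = 2, h(1) = 5, h(2) = 17, h(3) = 65, h(4) = 257, h(5) = 1025, h(6) = 4097
  so the recurrence gives h(6) = 4097.
From the proposed closed form h(n) = 4ⁿ + 1ⁿ + 3:
  h(6) = 4100.
The recurrence gives 4097 but the closed form gives 4100, so the closed form does not satisfy the recurrence.

No, the closed form is incorrect.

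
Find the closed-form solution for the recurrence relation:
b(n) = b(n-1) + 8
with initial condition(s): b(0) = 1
Recurrence: b(n) = b(n-1) + 8, initial: b(0) = 1.
Each step adds 8, so b(n) = b(0) + 8n = 8n + 1.

b(n) = 8n + 1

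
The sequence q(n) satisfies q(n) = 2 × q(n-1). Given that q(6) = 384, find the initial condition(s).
In general q(n) = 2ⁿ · q(0). At n = 6: q(0) = q(6) / 2^6 = 384 / 64 = 6.

q(0) = 6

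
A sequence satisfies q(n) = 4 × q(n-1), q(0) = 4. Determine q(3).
Computing step by step:
q(0) = 4
q(1) = 4 × 4 = 16
q(2) = 4 × 16 = 64
q(3) = 4 × 64 = 256

256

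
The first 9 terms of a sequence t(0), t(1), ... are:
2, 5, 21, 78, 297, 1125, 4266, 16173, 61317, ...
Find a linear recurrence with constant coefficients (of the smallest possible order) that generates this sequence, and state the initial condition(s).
Look for the lowest-order linear relation among consecutive terms.
Observation: t(n) - 3·t(n-1) - (3)·t(n-2) = 0 holds for the shown terms, and no order-1 relation t(n) = α·t(n-1) + β fits.
Check at n=3: 3·21 + (3)·5 = 78. ✓

t(n) = 3t(n-1) + 3t(n-2), t(0) = 2, t(1) = 5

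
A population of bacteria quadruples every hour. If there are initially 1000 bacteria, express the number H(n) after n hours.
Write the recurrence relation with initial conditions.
Each hour multiplies the count by 4, so the count after n hours depends only on the count after n-1 hours: H(n) = 4 × H(n-1). The starting count gives H(0) = 1000.
Unrolling n times gives the closed form H(n) = 1000 × 4ⁿ.

H(n) = 4 × H(n-1), H(0) = 1000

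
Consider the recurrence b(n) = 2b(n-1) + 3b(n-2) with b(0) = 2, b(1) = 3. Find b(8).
Computing the sequence terms:
2, 3, 12, 33, 102, 303, 912, 2733, 8202

8202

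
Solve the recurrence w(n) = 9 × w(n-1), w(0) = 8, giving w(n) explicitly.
Recurrence: w(n) = 9 × w(n-1), initial: w(0) = 8.
Each term is 9 times the previous, so this is geometric with ratio 9. After n steps: w(n) = w(0)·9ⁿ = 8·9ⁿ.

w(n) = 8·9ⁿ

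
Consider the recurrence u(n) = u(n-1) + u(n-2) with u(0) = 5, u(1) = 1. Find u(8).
Computing the sequence terms:
5, 1, 6, 7, 13, 20, 33, 53, 86

86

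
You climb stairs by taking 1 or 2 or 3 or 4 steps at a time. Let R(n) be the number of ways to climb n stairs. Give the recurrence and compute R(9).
Condition on the size of the last step (1 to 4): before it there were n-1, …, n-4 stairs climbed, and these cases are disjoint, so R(n) = R(n-1) + R(n-2) + R(n-3) + R(n-4) (order-4 linear recurrence).
Initial conditions by direct count (compositions of i into parts ≤ 4): R(1) = 1; R(2) = 2; R(3) = 4; R(4) = 8.
Iterating the recurrence: R(5) = 15, R(6) = 29, R(7) = 56, R(8) = 108, R(9) = 208.

R(n) = R(n-1) + R(n-2) + R(n-3) + R(n-4), R(1) = 1, R(2) = 2, R(3) = 4, R(4) = 8; R(9) = 208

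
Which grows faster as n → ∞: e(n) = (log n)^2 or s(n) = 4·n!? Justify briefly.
Comparing growth rates:
Growth-rate hierarchy: log n ≺ any polynomial ≺ any exponential cⁿ (c>1) ≺ n! ≺ nⁿ.
factorial dominates polylogarithmic (log n)^2 asymptotically.

s(n) grows faster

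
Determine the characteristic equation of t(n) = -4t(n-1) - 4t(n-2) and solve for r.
Substitute t(n) = rⁿ and divide through by rⁿ⁻²: r² + 4r + 4 = 0
Factor: (r + 2)² = 0, so r = -2 (double root).
General solution: t(n) = (A + Bn)·(-2)ⁿ

Characteristic: r² + 4r + 4 = 0, Roots: r = -2 (double root)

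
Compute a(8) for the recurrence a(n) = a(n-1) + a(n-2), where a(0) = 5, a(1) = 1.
Computing the sequence terms:
5, 1, 6, 7, 13, 20, 33, 53, 86

86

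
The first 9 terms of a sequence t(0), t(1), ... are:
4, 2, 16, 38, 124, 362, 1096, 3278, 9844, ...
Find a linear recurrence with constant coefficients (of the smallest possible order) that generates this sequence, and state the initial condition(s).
Look for the lowest-order linear relation among consecutive terms.
Observation: t(n) - 2·t(n-1) - (3)·t(n-2) = 0 holds for the shown terms, and no order-1 relation t(n) = α·t(n-1) + β fits.
Check at n=3: 2·16 + (3)·2 = 38. ✓

t(n) = 2t(n-1) + 3t(n-2), t(0) = 4, t(1) = 2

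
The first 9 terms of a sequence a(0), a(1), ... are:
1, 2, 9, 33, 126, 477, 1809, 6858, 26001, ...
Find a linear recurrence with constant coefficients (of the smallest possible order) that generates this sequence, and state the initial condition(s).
Look for the lowest-order linear relation among consecutive terms.
Observation: a(n) - 3·a(n-1) - (3)·a(n-2) = 0 holds for the shown terms, and no order-1 relation a(n) = α·a(n-1) + β fits.
Check at n=3: 3·9 + (3)·2 = 33. ✓

a(n) = 3a(n-1) + 3a(n-2), a(0) = 1, a(1) = 2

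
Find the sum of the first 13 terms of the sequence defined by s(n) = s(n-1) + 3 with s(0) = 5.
Computing the sequence terms: 5, 8, 11, 14, 17, 20, 23, 26, 29, 32, 35, 38, 41
Adding these values together:

299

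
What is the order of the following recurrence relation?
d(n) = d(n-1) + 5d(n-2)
The order is the largest lag k for which d(n-k) appears. Here the deepest term is d(n-2), so the order is 2.

Order 2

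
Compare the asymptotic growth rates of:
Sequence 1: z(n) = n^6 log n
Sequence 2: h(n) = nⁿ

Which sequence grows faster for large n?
Comparing growth rates:
Growth-rate hierarchy: log n ≺ any polynomial ≺ any exponential cⁿ (c>1) ≺ n! ≺ nⁿ.
super-exponential nⁿ dominates polynomial degree 6 (with log factor) asymptotically.

h(n) grows faster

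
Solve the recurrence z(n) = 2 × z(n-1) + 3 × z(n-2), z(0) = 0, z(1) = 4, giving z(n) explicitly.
Recurrence: z(n) = 2 × z(n-1) + 3 × z(n-2), initial: z(0) = 0, z(1) = 4.
Characteristic equation: r² - 2r - 3 = 0, which factors as (r - 3)(r + 1) = 0, so r = 3, -1. General solution z(n) = A·3ⁿ + B·(-1)ⁿ. From z(0) = 0: A + B = 0. From z(1) = 4: 3A - 1B = 4. Solving gives A = 1, B = -1.

z(n) = 3ⁿ - (-1)ⁿ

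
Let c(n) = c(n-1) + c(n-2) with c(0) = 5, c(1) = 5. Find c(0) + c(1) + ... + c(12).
Computing the sequence terms: 5, 5, 10, 15, 25, 40, 65, 105, 170, 275, 445, 720, 1165
Adding these values together:

3045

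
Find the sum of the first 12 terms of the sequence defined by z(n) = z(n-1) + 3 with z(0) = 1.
Computing the sequence terms: 1, 4, 7, 10, 13, 16, 19, 22, 25, 28, 31, 34
Adding these values together:

210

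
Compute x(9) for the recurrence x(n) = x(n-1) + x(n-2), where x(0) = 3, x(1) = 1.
Computing the sequence terms:
3, 1, 4, 5, 9, 14, 23, 37, 60, 97

97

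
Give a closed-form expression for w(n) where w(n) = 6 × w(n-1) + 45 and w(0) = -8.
Recurrence: w(n) = 6 × w(n-1) + 45, initial: w(0) = -8.
Try w(n) = A·6ⁿ + C. Substituting: A·6ⁿ + C = 6(A·6ⁿ⁻¹ + C) + 45 = A·6ⁿ + 6C + 45, so C = 6C + 45, giving C = -9. Then w(0) = A - 9 = -8 gives A = 1.

w(n) = 6ⁿ - 9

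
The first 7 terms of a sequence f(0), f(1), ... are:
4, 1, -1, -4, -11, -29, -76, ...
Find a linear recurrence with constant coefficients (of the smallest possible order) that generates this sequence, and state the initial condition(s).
Look for the lowest-order linear relation among consecutive terms.
Observation: f(n) - 3·f(n-1) - (-1)·f(n-2) = 0 holds for the shown terms, and no order-1 relation f(n) = α·f(n-1) + β fits.
Check at n=3: 3·-1 + (-1)·1 = -4. ✓

f(n) = 3f(n-1) - f(n-2), f(0) = 4, f(1) = 1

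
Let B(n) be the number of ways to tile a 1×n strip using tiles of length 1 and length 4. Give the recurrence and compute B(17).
Condition on the last tile: it has length 1 (leaving a 1×(n-1) strip) or length 4 (leaving a 1×(n-4) strip), so B(n) = B(n-1) + B(n-4) (order-4 linear recurrence).
For 0 ≤ i < 4 only unit tiles fit, so B(i) = 1.
Iterating the recurrence: B(4) = 2, B(5) = 3, B(6) = 4, B(7) = 5, B(8) = 7, B(9) = 10, B(10) = 14, B(11) = 19, B(12) = 26, B(13) = 36, B(14) = 50, B(15) = 69, B(16) = 95, B(17) = 131.

B(n) = B(n-1) + B(n-4), with B(i) = 1 for 0 ≤ i < 4; B(17) = 131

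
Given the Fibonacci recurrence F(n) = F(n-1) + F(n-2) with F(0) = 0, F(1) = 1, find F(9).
Computing the sequence terms:
0, 1, 1, 2, 3, 5, 8, 13, 21, 34

34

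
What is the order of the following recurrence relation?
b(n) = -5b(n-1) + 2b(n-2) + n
The order is the largest lag k for which b(n-k) appears. Here the deepest term is b(n-2) (the n term is non-homogeneous and does not affect the order), so the order is 2.

Order 2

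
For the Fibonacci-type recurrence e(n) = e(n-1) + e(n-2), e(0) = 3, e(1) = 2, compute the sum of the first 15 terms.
Computing the sequence terms: 3, 2, 5, 7, 12, 19, 31, 50, 81, 131, 212, 343, 555, 898, 1453
Adding these values together:

3802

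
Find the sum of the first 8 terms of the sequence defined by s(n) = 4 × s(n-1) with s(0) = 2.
Computing the sequence terms: 2, 8, 32, 128, 512, 2048, 8192, 32768
Adding these values together:

43690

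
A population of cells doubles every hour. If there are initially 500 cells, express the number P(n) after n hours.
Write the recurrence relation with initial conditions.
Each hour multiplies the count by 2, so the count after n hours depends only on the count after n-1 hours: P(n) = 2 × P(n-1). The starting count gives P(0) = 500.
Unrolling n times gives the closed form P(n) = 500 × 2ⁿ.

P(n) = 2 × P(n-1), P(0) = 500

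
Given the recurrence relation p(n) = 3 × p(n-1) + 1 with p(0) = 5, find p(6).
Computing step by step:
p(0) = 5
p(1) = 3 × 5 + 1 = 16
p(2) = 3 × 16 + 1 = 49
p(3) = 3 × 49 + 1 = 148
p(4) = 3 × 148 + 1 = 445
p(5) = 3 × 445 + 1 = 1336
p(6) = 3 × 1336 + 1 = 4009

4009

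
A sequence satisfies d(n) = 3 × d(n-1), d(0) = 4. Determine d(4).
Computing step by step:
d(0) = 4
d(1) = 3 × 4 = 12
d(2) = 3 × 12 = 36
d(3) = 3 × 36 = 108
d(4) = 3 × 108 = 324

324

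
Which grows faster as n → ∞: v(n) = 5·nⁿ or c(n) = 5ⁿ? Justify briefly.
Comparing growth rates:
Growth-rate hierarchy: log n ≺ any polynomial ≺ any exponential cⁿ (c>1) ≺ n! ≺ nⁿ.
super-exponential nⁿ dominates exponential base 5 asymptotically.

v(n) grows faster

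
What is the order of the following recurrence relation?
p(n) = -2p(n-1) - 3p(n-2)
The order is the largest lag k for which p(n-k) appears. Here the deepest term is p(n-2), so the order is 2.

Order 2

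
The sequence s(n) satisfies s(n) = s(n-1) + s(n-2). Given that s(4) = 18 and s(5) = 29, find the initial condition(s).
Work backwards using s(k) = s(k+2) - s(k+1):
s(3) = s(5) - s(4) = 29 - 18 = 11
s(2) = s(4) - s(3) = 18 - 11 = 7
s(1) = s(3) - s(2) = 11 - 7 = 4
s(0) = s(2) - s(1) = 7 - 4 = 3

s(0) = 3, s(1) = 4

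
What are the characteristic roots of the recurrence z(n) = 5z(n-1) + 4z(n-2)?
Substitute z(n) = rⁿ and divide through by rⁿ⁻²: r² - 5r - 4 = 0
Discriminant: 5² + 4·4 = 41, not a perfect square, so by the quadratic formula r = (5 ± √41)/2.
General solution: z(n) = A·r₁ⁿ + B·r₂ⁿ where r₁,r₂ = (5 ± √41)/2

Characteristic: r² - 5r - 4 = 0, Roots: r = (5 ± √41)/2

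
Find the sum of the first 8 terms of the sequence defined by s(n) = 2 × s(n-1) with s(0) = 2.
Computing the sequence terms: 2, 4, 8, 16, 32, 64, 128, 256
Adding these values together:

510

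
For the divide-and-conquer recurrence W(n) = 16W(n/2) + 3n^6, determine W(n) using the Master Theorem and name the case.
Master Theorem template: W(n) = a·W(n/b) + f(n).
Here: a=16, b=2, f(n)=3n^6
Compute log_b(a) = log_2(16) = 4.
f(n) = 3n^6 = Ω(n^(4+ε)) with ε = 2, and the regularity condition holds (a·f(n/b) = (a/b^6)·f(n) with a/b^6 = 2^-2 < 1). Case 3: W(n) = Θ(f(n)) = Θ(n^6).

Case 3: W(n) = Θ(n^6)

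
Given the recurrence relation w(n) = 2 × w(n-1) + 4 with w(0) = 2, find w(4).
Computing step by step:
w(0) = 2
w(1) = 2 × 2 + 4 = 8
w(2) = 2 × 8 + 4 = 20
w(3) = 2 × 20 + 4 = 44
w(4) = 2 × 44 + 4 = 92

92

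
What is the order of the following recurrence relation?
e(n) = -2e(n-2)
The order is the largest lag k for which e(n-k) appears. Here the deepest term is e(n-2), so the order is 2.

Order 2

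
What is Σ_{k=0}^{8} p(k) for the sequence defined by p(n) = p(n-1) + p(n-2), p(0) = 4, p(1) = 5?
Computing the sequence terms: 4, 5, 9, 14, 23, 37, 60, 97, 157
Adding these values together:

406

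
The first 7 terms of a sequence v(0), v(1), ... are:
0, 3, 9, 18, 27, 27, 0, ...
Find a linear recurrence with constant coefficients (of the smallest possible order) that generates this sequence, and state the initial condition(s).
Look for the lowest-order linear relation among consecutive terms.
Observation: v(n) - 3·v(n-1) - (-3)·v(n-2) = 0 holds for the shown terms, and no order-1 relation v(n) = α·v(n-1) + β fits.
Check at n=3: 3·9 + (-3)·3 = 18. ✓

v(n) = 3v(n-1) - 3v(n-2), v(0) = 0, v(1) = 3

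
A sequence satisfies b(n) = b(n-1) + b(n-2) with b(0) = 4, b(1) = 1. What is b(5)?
Computing the sequence terms:
4, 1, 5, 6, 11, 17

17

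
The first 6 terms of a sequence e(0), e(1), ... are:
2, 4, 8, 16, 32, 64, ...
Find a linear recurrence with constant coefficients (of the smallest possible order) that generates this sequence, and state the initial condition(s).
Look for the lowest-order linear relation among consecutive terms.
Observation: each term is 2× the previous.
Check at n=2: 2·4 = 8. ✓

e(n) = 2 × e(n-1), e(0) = 2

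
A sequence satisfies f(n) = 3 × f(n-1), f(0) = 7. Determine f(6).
Computing step by step:
f(0) = 7
f(1) = 3 × 7 = 21
f(2) = 3 × 21 = 63
f(3) = 3 × 63 = 189
f(4) = 3 × 189 = 567
f(5) = 3 × 567 = 1701
f(6) = 3 × 1701 = 5103

5103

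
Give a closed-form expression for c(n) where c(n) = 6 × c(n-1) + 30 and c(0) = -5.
Recurrence: c(n) = 6 × c(n-1) + 30, initial: c(0) = -5.
Try c(n) = A·6ⁿ + C. Substituting: A·6ⁿ + C = 6(A·6ⁿ⁻¹ + C) + 30 = A·6ⁿ + 6C + 30, so C = 6C + 30, giving C = -6. Then c(0) = A - 6 = -5 gives A = 1.

c(n) = 6ⁿ - 6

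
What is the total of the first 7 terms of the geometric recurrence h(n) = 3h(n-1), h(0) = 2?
Computing the sequence terms: 2, 6, 18, 54, 162, 486, 1458
Adding these values together:

2186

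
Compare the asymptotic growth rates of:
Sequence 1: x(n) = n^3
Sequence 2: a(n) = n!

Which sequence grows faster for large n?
Comparing growth rates:
Growth-rate hierarchy: log n ≺ any polynomial ≺ any exponential cⁿ (c>1) ≺ n! ≺ nⁿ.
factorial dominates polynomial degree 3 asymptotically.

a(n) grows faster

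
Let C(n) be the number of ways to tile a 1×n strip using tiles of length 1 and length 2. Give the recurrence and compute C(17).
Condition on the last tile: it has length 1 (leaving a 1×(n-1) strip) or length 2 (leaving a 1×(n-2) strip), so C(n) = C(n-1) + C(n-2) (order-2 linear recurrence).
For 0 ≤ i < 2 only unit tiles fit, so C(i) = 1.
Iterating the recurrence: C(2) = 2, C(3) = 3, C(4) = 5, C(5) = 8, C(6) = 13, C(7) = 21, C(8) = 34, C(9) = 55, C(10) = 89, C(11) = 144, C(12) = 233, C(13) = 377, C(14) = 610, C(15) = 987, C(16) = 1597, C(17) = 2584.

C(n) = C(n-1) + C(n-2), with C(i) = 1 for 0 ≤ i < 2; C(17) = 2584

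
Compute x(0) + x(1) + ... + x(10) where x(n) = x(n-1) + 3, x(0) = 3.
Computing the sequence terms: 3, 6, 9, 12, 15, 18, 21, 24, 27, 30, 33
Adding these values together:

198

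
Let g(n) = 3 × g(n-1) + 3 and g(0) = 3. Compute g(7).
Computing step by step:
g(0) = 3
g(1) = 3 × 3 + 3 = 12
g(2) = 3 × 12 + 3 = 39
g(3) = 3 × 39 + 3 = 120
g(4) = 3 × 120 + 3 = 363
g(5) = 3 × 363 + 3 = 1092
g(6) = 3 × 1092 + 3 = 3279
g(7) = 3 × 3279 + 3 = 9840

9840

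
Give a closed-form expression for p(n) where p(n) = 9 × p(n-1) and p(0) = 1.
Recurrence: p(n) = 9 × p(n-1), initial: p(0) = 1.
Each term is 9 times the previous, so this is geometric with ratio 9. After n steps: p(n) = p(0)·9ⁿ = 9ⁿ.

p(n) = 9ⁿ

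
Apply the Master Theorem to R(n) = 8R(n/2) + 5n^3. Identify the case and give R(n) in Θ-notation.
Master Theorem template: R(n) = a·R(n/b) + f(n).
Here: a=8, b=2, f(n)=5n^3
Compute log_b(a) = log_2(8) = 3.
f(n) = 5n^3 = Θ(n^3). Case 2: R(n) = Θ(n^3 log n).

Case 2: R(n) = Θ(n^3 log n)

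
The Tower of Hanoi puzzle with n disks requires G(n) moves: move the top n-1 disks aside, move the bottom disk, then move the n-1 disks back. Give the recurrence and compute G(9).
Moving n disks = move the top n-1 disks aside (G(n-1) moves) + move the largest disk (1 move) + move the n-1 disks back on top (G(n-1) moves), so G(n) = 2G(n-1) + 1, with G(1) = 1 (a single disk takes one move).
First terms: 1, 3, 7, 15, 31, 63, … — each is one less than a power of 2. Indeed G(n) + 1 = 2(G(n-1) + 1) with G(1) + 1 = 2, so G(n) + 1 = 2ⁿ and G(n) = 2ⁿ - 1.
Hence G(9) = 2^9 - 1 = 512 - 1 = 511.

G(n) = 2G(n-1) + 1, G(1) = 1; G(9) = 511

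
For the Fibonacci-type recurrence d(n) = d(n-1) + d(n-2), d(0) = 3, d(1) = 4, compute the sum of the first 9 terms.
Computing the sequence terms: 3, 4, 7, 11, 18, 29, 47, 76, 123
Adding these values together:

318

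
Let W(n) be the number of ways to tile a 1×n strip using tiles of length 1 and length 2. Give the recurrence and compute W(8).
Condition on the last tile: it has length 1 (leaving a 1×(n-1) strip) or length 2 (leaving a 1×(n-2) strip), so W(n) = W(n-1) + W(n-2) (order-2 linear recurrence).
For 0 ≤ i < 2 only unit tiles fit, so W(i) = 1.
Iterating the recurrence: W(2) = 2, W(3) = 3, W(4) = 5, W(5) = 8, W(6) = 13, W(7) = 21, W(8) = 34.

W(n) = W(n-1) + W(n-2), with W(i) = 1 for 0 ≤ i < 2; W(8) = 34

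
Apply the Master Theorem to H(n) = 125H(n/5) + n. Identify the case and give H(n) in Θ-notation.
Master Theorem template: H(n) = a·H(n/b) + f(n).
Here: a=125, b=5, f(n)=n
Compute log_b(a) = log_5(125) = 3.
f(n) = n = O(n^(3-ε)) with ε = 2. Case 1: H(n) = Θ(n^log_b(a)) = Θ(n^3).

Case 1: H(n) = Θ(n^3)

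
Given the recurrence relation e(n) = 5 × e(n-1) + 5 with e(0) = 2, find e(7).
Computing step by step:
e(0) = 2
e(1) = 5 × 2 + 5 = 15
e(2) = 5 × 15 + 5 = 80
e(3) = 5 × 80 + 5 = 405
e(4) = 5 × 405 + 5 = 2030
e(5) = 5 × 2030 + 5 = 10155
e(6) = 5 × 10155 + 5 = 50780
e(7) = 5 × 50780 + 5 = 253905

253905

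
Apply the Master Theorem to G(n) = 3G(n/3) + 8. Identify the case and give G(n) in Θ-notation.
Master Theorem template: G(n) = a·G(n/b) + f(n).
Here: a=3, b=3, f(n)=8
Compute log_b(a) = log_3(3) = 1.
f(n) = 8 = O(n^(1-ε)) with ε = 1. Case 1: G(n) = Θ(n^log_b(a)) = Θ(n).

Case 1: G(n) = Θ(n)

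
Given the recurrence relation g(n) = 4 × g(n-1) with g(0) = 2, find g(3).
Computing step by step:
g(0) = 2
g(1) = 4 × 2 = 8
g(2) = 4 × 8 = 32
g(3) = 4 × 32 = 128

128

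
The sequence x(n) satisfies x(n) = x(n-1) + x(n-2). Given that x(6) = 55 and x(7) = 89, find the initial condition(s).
Work backwards using x(k) = x(k+2) - x(k+1):
x(5) = x(7) - x(6) = 89 - 55 = 34
x(4) = x(6) - x(5) = 55 - 34 = 21
x(3) = x(5) - x(4) = 34 - 21 = 13
x(2) = x(4) - x(3) = 21 - 13 = 8
x(1) = x(3) - x(2) = 13 - 8 = 5
x(0) = x(2) - x(1) = 8 - 5 = 3

x(0) = 3, x(1) = 5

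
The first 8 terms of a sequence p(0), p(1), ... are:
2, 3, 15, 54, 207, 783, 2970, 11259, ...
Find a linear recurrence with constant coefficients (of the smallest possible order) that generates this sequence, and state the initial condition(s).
Look for the lowest-order linear relation among consecutive terms.
Observation: p(n) - 3·p(n-1) - (3)·p(n-2) = 0 holds for the shown terms, and no order-1 relation p(n) = α·p(n-1) + β fits.
Check at n=3: 3·15 + (3)·3 = 54. ✓

p(n) = 3p(n-1) + 3p(n-2), p(0) = 2, p(1) = 3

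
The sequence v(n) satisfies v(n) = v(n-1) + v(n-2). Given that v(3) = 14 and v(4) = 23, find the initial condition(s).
Work backwards using v(k) = v(k+2) - v(k+1):
v(2) = v(4) - v(3) = 23 - 14 = 9
v(1) = v(3) - v(2) = 14 - 9 = 5
v(0) = v(2) - v(1) = 9 - 5 = 4

v(0) = 4, v(1) = 5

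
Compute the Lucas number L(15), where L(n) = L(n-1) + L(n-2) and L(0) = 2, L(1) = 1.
Computing the sequence terms:
2, 1, 3, 4, 7, 11, 18, 29, 47, 76, 123, 199, 322, 521, 843, 1364

1364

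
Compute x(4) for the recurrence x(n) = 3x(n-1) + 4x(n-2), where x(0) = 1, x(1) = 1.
Computing the sequence terms:
1, 1, 7, 25, 103

103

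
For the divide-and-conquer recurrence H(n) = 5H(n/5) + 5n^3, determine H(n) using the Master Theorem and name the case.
Master Theorem template: H(n) = a·H(n/b) + f(n).
Here: a=5, b=5, f(n)=5n^3
Compute log_b(a) = log_5(5) = 1.
f(n) = 5n^3 = Ω(n^(1+ε)) with ε = 2, and the regularity condition holds (a·f(n/b) = (a/b^3)·f(n) with a/b^3 = 5^-2 < 1). Case 3: H(n) = Θ(f(n)) = Θ(n^3).

Case 3: H(n) = Θ(n^3)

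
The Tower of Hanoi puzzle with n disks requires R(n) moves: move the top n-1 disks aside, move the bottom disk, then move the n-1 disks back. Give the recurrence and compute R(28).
Moving n disks = move the top n-1 disks aside (R(n-1) moves) + move the largest disk (1 move) + move the n-1 disks back on top (R(n-1) moves), so R(n) = 2R(n-1) + 1, with R(1) = 1 (a single disk takes one move).
First terms: 1, 3, 7, 15, 31, 63, … — each is one less than a power of 2. Indeed R(n) + 1 = 2(R(n-1) + 1) with R(1) + 1 = 2, so R(n) + 1 = 2ⁿ and R(n) = 2ⁿ - 1.
Hence R(28) = 2^28 - 1 = 268435456 - 1 = 268435455.

R(n) = 2R(n-1) + 1, R(1) = 1; R(28) = 268435455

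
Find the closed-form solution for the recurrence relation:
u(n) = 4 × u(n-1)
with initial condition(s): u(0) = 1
Recurrence: u(n) = 4 × u(n-1), initial: u(0) = 1.
Each term is 4 times the previous, so this is geometric with ratio 4. After n steps: u(n) = u(0)·4ⁿ = 4ⁿ.

u(n) = 4ⁿ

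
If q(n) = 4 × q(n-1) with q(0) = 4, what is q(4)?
Computing step by step:
q(0) = 4
q(1) = 4 × 4 = 16
q(2) = 4 × 16 = 64
q(3) = 4 × 64 = 256
q(4) = 4 × 256 = 1024

1024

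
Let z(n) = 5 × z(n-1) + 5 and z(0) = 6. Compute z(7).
Computing step by step:
z(0) = 6
z(1) = 5 × 6 + 5 = 35
z(2) = 5 × 35 + 5 = 180
z(3) = 5 × 180 + 5 = 905
z(4) = 5 × 905 + 5 = 4530
z(5) = 5 × 4530 + 5 = 22655
z(6) = 5 × 22655 + 5 = 113280
z(7) = 5 × 113280 + 5 = 566405

566405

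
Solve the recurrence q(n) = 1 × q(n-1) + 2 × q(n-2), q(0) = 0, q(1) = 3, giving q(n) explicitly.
Recurrence: q(n) = 1 × q(n-1) + 2 × q(n-2), initial: q(0) = 0, q(1) = 3.
Characteristic equation: r² - 1r - 2 = 0, which factors as (r - 2)(r + 1) = 0, so r = 2, -1. General solution q(n) = A·2ⁿ + B·(-1)ⁿ. From q(0) = 0: A + B = 0. From q(1) = 3: 2A - 1B = 3. Solving gives A = 1, B = -1.

q(n) = 2ⁿ - (-1)ⁿ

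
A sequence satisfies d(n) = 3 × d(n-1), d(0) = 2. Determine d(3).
Computing step by step:
d(0) = 2
d(1) = 3 × 2 = 6
d(2) = 3 × 6 = 18
d(3) = 3 × 18 = 54

54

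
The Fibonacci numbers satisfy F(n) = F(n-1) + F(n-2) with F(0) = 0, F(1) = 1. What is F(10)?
Computing the sequence terms:
0, 1, 1, 2, 3, 5, 8, 13, 21, 34, 55

55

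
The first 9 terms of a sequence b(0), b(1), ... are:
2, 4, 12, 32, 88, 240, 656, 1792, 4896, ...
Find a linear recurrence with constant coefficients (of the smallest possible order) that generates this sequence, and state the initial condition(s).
Look for the lowest-order linear relation among consecutive terms.
Observation: b(n) - 2·b(n-1) - (2)·b(n-2) = 0 holds for the shown terms, and no order-1 relation b(n) = α·b(n-1) + β fits.
Check at n=3: 2·12 + (2)·4 = 32. ✓

b(n) = 2b(n-1) + 2b(n-2), b(0) = 2, b(1) = 4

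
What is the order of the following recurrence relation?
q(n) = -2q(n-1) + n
The order is the largest lag k for which q(n-k) appears. Here the deepest term is q(n-1) (the n term is non-homogeneous and does not affect the order), so the order is 1.

Order 1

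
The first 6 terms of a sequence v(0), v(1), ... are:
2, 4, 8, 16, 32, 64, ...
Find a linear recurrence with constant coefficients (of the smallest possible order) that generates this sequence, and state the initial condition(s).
Look for the lowest-order linear relation among consecutive terms.
Observation: each term is 2× the previous.
Check at n=2: 2·4 = 8. ✓

v(n) = 2 × v(n-1), v(0) = 2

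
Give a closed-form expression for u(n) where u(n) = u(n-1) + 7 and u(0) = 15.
Recurrence: u(n) = u(n-1) + 7, initial: u(0) = 15.
Each step adds 7, so u(n) = u(0) + 7n = 7n + 15.

u(n) = 7n + 15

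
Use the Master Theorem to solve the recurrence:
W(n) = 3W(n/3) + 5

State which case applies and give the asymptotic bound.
Master Theorem template: W(n) = a·W(n/b) + f(n).
Here: a=3, b=3, f(n)=5
Compute log_b(a) = log_3(3) = 1.
f(n) = 5 = O(n^(1-ε)) with ε = 1. Case 1: W(n) = Θ(n^log_b(a)) = Θ(n).

Case 1: W(n) = Θ(n)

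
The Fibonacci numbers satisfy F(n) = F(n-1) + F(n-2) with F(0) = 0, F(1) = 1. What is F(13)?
Computing the sequence terms:
0, 1, 1, 2, 3, 5, 8, 13, 21, 34, 55, 89, 144, 233

233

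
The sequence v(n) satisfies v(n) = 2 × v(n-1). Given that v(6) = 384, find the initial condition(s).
In general v(n) = 2ⁿ · v(0). At n = 6: v(0) = v(6) / 2^6 = 384 / 64 = 6.

v(0) = 6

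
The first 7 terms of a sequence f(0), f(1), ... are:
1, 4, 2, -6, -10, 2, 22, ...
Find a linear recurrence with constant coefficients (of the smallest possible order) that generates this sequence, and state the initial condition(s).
Look for the lowest-order linear relation among consecutive terms.
Observation: f(n) - 1·f(n-1) - (-2)·f(n-2) = 0 holds for the shown terms, and no order-1 relation f(n) = α·f(n-1) + β fits.
Check at n=3: 1·2 + (-2)·4 = -6. ✓

f(n) = f(n-1) - 2f(n-2), f(0) = 1, f(1) = 4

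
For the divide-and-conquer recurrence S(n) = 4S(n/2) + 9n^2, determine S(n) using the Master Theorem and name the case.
Master Theorem template: S(n) = a·S(n/b) + f(n).
Here: a=4, b=2, f(n)=9n^2
Compute log_b(a) = log_2(4) = 2.
f(n) = 9n^2 = Θ(n^2). Case 2: S(n) = Θ(n^2 log n).

Case 2: S(n) = Θ(n^2 log n)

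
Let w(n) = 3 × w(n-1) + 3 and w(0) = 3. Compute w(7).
Computing step by step:
w(0) = 3
w(1) = 3 × 3 + 3 = 12
w(2) = 3 × 12 + 3 = 39
w(3) = 3 × 39 + 3 = 120
w(4) = 3 × 120 + 3 = 363
w(5) = 3 × 363 + 3 = 1092
w(6) = 3 × 1092 + 3 = 3279
w(7) = 3 × 3279 + 3 = 9840

9840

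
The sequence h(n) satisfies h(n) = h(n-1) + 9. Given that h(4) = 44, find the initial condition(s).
h(4) = h(0) + 4·9, so h(0) = 44 - 36 = 8.

h(0) = 8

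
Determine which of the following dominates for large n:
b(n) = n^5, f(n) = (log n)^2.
Comparing growth rates:
Growth-rate hierarchy: log n ≺ any polynomial ≺ any exponential cⁿ (c>1) ≺ n! ≺ nⁿ.
polynomial degree 5 dominates polylogarithmic (log n)^2 asymptotically.

b(n) grows faster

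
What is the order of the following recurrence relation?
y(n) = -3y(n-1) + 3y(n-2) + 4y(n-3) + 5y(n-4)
The order is the largest lag k for which y(n-k) appears. Here the deepest term is y(n-4), so the order is 4.

Order 4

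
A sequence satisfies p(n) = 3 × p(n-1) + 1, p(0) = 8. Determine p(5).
Computing step by step:
p(0) = 8
p(1) = 3 × 8 + 1 = 25
p(2) = 3 × 25 + 1 = 76
p(3) = 3 × 76 + 1 = 229
p(4) = 3 × 229 + 1 = 688
p(5) = 3 × 688 + 1 = 2065

2065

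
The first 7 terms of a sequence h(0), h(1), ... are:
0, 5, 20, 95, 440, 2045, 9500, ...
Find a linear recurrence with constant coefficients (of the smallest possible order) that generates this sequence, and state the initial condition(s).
Look for the lowest-order linear relation among consecutive terms.
Observation: h(n) - 4·h(n-1) - (3)·h(n-2) = 0 holds for the shown terms, and no order-1 relation h(n) = α·h(n-1) + β fits.
Check at n=3: 4·20 + (3)·5 = 95. ✓

h(n) = 4h(n-1) + 3h(n-2), h(0) = 0, h(1) = 5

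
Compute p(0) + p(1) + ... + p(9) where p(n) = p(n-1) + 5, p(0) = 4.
Computing the sequence terms: 4, 9, 14, 19, 24, 29, 34, 39, 44, 49
Adding these values together:

265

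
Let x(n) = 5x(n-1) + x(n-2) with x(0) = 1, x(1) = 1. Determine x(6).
Computing the sequence terms:
1, 1, 6, 31, 161, 836, 4341

4341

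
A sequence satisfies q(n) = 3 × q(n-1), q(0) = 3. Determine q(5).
Computing step by step:
q(0) = 3
q(1) = 3 × 3 = 9
q(2) = 3 × 9 = 27
q(3) = 3 × 27 = 81
q(4) = 3 × 81 = 243
q(5) = 3 × 243 = 729

729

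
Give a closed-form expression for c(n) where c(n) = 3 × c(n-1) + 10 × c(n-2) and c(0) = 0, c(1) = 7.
Recurrence: c(n) = 3 × c(n-1) + 10 × c(n-2), initial: c(0) = 0, c(1) = 7.
Characteristic equation: r² - 3r - 10 = 0, which factors as (r - 5)(r + 2) = 0, so r = 5, -2. General solution c(n) = A·5ⁿ + B·(-2)ⁿ. From c(0) = 0: A + B = 0. From c(1) = 7: 5A - 2B = 7. Solving gives A = 1, B = -1.

c(n) = 5ⁿ - (-2)ⁿ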